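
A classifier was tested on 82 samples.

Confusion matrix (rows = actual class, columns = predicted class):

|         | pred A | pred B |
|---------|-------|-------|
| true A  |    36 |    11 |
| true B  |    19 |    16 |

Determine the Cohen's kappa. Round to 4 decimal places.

0.2298

Observed agreement pₒ = trace/N = 52/82 = 0.63415
Expected agreement pₑ = Σ (rowᵢ·colᵢ)/N² = (47·55 + 35·27)/82² = 0.52499
κ = (pₒ − pₑ)/(1 − pₑ) = (0.63415 − 0.52499)/(1 − 0.52499) = 0.2298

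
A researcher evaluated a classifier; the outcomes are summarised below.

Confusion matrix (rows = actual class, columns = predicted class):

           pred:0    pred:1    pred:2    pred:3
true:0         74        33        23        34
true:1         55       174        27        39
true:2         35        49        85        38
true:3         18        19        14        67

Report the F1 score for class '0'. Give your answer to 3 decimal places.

0.428

Treat '0' as positive and all other classes as negative.
F1 score = 2·TP/(2·TP+FP+FN).
0: TP=74, FP=55+35+18=108, FN=33+23+34=90 → 148/346 = 0.4277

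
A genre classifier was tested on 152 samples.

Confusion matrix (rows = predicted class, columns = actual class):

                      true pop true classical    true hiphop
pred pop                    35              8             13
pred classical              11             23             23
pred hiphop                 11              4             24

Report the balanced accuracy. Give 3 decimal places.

Balanced accuracy = mean of per-class recall.
  pop: recall = 35/57 = 0.6140
  classical: recall = 23/35 = 0.6571
  hiphop: recall = 24/60 = 0.4000
Mean = (0.6140 + 0.6571 + 0.4000) / 3 = 0.557

0.557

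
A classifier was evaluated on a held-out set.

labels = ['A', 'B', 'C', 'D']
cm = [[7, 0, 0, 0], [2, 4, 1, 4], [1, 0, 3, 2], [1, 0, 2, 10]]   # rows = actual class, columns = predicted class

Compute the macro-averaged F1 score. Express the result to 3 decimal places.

0.625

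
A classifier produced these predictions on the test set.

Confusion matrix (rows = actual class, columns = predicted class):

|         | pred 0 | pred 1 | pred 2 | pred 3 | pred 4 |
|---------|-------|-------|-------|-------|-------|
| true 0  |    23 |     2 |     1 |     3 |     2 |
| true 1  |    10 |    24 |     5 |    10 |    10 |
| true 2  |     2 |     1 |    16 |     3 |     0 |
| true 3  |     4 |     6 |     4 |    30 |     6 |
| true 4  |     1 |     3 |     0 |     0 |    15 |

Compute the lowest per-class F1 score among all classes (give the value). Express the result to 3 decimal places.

Per-class F1 score (2·TP/(2·TP+FP+FN)):
  0: TP=23, FP=10+2+4+1=17, FN=2+1+3+2=8 → 46/71 = 0.6479
  1: TP=24, FP=2+1+6+3=12, FN=10+5+10+10=35 → 48/95 = 0.5053
  2: TP=16, FP=1+5+4+0=10, FN=2+1+3+0=6 → 32/48 = 0.6667
  3: TP=30, FP=3+10+3+0=16, FN=4+6+4+6=20 → 60/96 = 0.6250
  4: TP=15, FP=2+10+0+6=18, FN=1+3+0+0=4 → 30/52 = 0.5769
Lowest is class '1' with F1 score = 0.505.

0.505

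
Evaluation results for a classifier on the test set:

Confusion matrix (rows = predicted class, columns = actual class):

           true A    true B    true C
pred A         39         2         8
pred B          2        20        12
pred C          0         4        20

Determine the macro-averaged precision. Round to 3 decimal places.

0.739

Per-class precision (TP/(TP+FP)):
  A: TP=39, FP=2+8=10 → 39/49 = 0.7959
  B: TP=20, FP=2+12=14 → 20/34 = 0.5882
  C: TP=20, FP=0+4=4 → 20/24 = 0.8333
Macro-precision = mean = (0.7959 + 0.5882 + 0.8333) / 3 = 0.739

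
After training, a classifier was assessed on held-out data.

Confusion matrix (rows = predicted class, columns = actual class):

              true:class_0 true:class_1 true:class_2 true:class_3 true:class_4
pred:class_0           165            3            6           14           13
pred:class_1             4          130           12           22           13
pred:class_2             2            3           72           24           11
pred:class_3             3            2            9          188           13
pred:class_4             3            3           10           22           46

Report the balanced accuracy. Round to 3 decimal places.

Balanced accuracy = mean of per-class recall.
  class_0: recall = 165/177 = 0.9322
  class_1: recall = 130/141 = 0.9220
  class_2: recall = 72/109 = 0.6606
  class_3: recall = 188/270 = 0.6963
  class_4: recall = 46/96 = 0.4792
Mean = (0.9322 + 0.9220 + 0.6606 + 0.6963 + 0.4792) / 5 = 0.738

0.738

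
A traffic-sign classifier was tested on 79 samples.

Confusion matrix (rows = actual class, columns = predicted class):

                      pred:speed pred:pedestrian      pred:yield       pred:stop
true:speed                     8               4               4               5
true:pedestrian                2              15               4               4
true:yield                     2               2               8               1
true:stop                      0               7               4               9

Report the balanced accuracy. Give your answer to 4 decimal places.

0.5116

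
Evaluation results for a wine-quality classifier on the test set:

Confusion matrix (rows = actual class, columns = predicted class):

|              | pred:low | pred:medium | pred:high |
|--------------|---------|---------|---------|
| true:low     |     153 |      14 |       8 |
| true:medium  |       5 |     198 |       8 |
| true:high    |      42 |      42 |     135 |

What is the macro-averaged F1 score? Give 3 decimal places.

Per-class F1 score (2·TP/(2·TP+FP+FN)):
  low: TP=153, FP=5+42=47, FN=14+8=22 → 306/375 = 0.8160
  medium: TP=198, FP=14+42=56, FN=5+8=13 → 396/465 = 0.8516
  high: TP=135, FP=8+8=16, FN=42+42=84 → 270/370 = 0.7297
Macro-F1 score = mean = (0.8160 + 0.8516 + 0.7297) / 3 = 0.799

0.799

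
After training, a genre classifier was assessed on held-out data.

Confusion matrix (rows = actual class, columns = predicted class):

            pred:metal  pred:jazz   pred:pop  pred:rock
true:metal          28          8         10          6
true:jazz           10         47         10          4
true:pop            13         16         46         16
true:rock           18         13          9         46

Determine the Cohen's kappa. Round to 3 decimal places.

0.408

Observed agreement pₒ = trace/N = 167/300 = 0.5567
Expected agreement pₑ = Σ (rowᵢ·colᵢ)/N² = (52·69 + 71·84 + 91·75 + 86·72)/300² = 0.2508
κ = (pₒ − pₑ)/(1 − pₑ) = (0.5567 − 0.2508)/(1 − 0.2508) = 0.408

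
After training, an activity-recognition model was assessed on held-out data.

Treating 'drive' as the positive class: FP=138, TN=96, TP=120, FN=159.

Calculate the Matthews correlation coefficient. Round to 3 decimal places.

MCC = (TP·TN − FP·FN) / √((TP+FP)(TP+FN)(TN+FP)(TN+FN))
Numerator = 120·96 − 138·159 = -10422
Denominator = √(258·279·234·255) = √4295165940 = 65537.5155
MCC = -10422 / 65537.5155 = -0.159

-0.159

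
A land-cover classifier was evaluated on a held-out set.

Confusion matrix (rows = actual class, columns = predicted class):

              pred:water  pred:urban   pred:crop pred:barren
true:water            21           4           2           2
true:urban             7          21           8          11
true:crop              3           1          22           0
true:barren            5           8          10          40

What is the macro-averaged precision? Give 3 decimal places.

0.620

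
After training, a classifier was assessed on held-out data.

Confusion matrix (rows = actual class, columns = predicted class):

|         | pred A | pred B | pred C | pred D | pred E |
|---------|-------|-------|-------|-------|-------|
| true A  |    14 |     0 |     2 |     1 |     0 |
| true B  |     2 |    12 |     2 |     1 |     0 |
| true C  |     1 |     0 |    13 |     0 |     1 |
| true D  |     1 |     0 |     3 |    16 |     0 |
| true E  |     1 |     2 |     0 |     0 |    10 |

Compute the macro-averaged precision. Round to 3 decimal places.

0.808

Per-class precision (TP/(TP+FP)):
  A: TP=14, FP=2+1+1+1=5 → 14/19 = 0.7368
  B: TP=12, FP=0+0+0+2=2 → 12/14 = 0.8571
  C: TP=13, FP=2+2+3+0=7 → 13/20 = 0.6500
  D: TP=16, FP=1+1+0+0=2 → 16/18 = 0.8889
  E: TP=10, FP=0+0+1+0=1 → 10/11 = 0.9091
Macro-precision = mean = (0.7368 + 0.8571 + 0.6500 + 0.8889 + 0.9091) / 5 = 0.808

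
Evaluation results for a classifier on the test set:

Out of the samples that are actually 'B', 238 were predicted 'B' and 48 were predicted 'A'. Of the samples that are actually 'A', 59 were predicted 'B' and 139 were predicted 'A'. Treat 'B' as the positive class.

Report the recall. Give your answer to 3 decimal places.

0.832

Recall = TP/(TP+FN) = 238/(238+48) = 238/286 = 0.832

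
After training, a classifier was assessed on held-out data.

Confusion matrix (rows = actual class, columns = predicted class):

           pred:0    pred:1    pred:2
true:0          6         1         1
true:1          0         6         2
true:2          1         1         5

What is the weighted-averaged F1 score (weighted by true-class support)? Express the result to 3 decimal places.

0.742

Per-class F1 score (2·TP/(2·TP+FP+FN)):
  0: TP=6, FP=0+1=1, FN=1+1=2 → 12/15 = 0.8000
  1: TP=6, FP=1+1=2, FN=0+2=2 → 12/16 = 0.7500
  2: TP=5, FP=1+2=3, FN=1+1=2 → 10/15 = 0.6667
Weighted-F1 score = Σ (supportᵢ/N)·F1 scoreᵢ with N=23: (8/23)·0.8000 + (8/23)·0.7500 + (7/23)·0.6667 = 0.742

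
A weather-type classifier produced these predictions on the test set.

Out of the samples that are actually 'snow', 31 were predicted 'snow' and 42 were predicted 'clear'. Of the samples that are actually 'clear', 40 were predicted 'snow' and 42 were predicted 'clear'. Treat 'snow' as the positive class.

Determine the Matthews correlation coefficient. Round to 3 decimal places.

MCC = (TP·TN − FP·FN) / √((TP+FP)(TP+FN)(TN+FP)(TN+FN))
Numerator = 31·42 − 40·42 = -378
Denominator = √(71·73·82·84) = √35700504 = 5974.9899
MCC = -378 / 5974.9899 = -0.063

-0.063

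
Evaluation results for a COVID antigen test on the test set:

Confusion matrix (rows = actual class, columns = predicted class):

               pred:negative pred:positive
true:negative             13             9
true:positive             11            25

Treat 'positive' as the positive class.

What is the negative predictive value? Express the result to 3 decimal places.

NPV = TN/(TN+FN) = 13/(13+11) = 0.542

0.542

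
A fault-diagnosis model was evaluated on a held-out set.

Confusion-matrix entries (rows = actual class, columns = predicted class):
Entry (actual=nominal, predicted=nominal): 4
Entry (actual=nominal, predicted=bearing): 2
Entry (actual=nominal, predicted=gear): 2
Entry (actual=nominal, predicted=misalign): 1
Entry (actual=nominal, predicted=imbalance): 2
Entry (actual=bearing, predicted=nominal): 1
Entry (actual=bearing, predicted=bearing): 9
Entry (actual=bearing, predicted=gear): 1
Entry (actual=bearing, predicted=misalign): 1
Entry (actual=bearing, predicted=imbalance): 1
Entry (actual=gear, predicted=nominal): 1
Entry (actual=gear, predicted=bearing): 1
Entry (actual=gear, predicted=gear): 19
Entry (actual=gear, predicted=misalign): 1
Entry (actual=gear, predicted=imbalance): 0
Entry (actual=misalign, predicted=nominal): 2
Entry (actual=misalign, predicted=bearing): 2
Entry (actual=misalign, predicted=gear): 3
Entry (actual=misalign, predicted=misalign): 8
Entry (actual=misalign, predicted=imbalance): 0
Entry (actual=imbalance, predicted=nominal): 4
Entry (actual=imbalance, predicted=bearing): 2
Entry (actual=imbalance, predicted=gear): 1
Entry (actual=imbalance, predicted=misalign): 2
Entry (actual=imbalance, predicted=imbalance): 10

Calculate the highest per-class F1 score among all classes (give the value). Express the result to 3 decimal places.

Per-class F1 score (2·TP/(2·TP+FP+FN)):
  nominal: TP=4, FP=1+1+2+4=8, FN=2+2+1+2=7 → 8/23 = 0.3478
  bearing: TP=9, FP=2+1+2+2=7, FN=1+1+1+1=4 → 18/29 = 0.6207
  gear: TP=19, FP=2+1+3+1=7, FN=1+1+1+0=3 → 38/48 = 0.7917
  misalign: TP=8, FP=1+1+1+2=5, FN=2+2+3+0=7 → 16/28 = 0.5714
  imbalance: TP=10, FP=2+1+0+0=3, FN=4+2+1+2=9 → 20/32 = 0.6250
Highest is class 'gear' with F1 score = 0.792.

0.792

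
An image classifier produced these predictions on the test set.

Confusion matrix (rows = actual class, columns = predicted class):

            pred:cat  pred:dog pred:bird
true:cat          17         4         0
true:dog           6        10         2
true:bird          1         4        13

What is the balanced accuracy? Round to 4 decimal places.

Balanced accuracy = mean of per-class recall.
  cat: recall = 17/21 = 0.80952
  dog: recall = 10/18 = 0.55556
  bird: recall = 13/18 = 0.72222
Mean = (0.80952 + 0.55556 + 0.72222) / 3 = 0.6958

0.6958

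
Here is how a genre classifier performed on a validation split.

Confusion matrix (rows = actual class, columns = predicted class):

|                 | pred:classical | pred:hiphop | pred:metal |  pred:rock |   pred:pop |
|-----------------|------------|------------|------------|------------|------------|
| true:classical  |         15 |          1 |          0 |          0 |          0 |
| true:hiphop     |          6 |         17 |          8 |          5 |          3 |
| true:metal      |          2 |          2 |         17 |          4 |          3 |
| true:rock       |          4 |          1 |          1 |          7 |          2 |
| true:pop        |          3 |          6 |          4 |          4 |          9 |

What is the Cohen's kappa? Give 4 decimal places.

0.4033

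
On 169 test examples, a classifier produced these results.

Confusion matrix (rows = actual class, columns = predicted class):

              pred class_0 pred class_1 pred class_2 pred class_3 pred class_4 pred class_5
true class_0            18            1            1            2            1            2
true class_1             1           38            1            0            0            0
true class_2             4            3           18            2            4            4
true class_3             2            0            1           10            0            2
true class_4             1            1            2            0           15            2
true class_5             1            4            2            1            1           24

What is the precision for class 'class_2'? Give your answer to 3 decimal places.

0.720

Treat 'class_2' as positive and all other classes as negative.
precision = TP/(TP+FP).
class_2: TP=18, FP=1+1+1+2+2=7 → 18/25 = 0.7200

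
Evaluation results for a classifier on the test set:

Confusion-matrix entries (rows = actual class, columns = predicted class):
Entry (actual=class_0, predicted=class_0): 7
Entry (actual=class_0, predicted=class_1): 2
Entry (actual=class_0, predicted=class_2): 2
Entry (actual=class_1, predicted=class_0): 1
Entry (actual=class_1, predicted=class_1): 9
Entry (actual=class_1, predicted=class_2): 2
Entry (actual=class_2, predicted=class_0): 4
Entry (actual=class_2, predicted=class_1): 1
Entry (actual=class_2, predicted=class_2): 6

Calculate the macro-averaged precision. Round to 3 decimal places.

0.644

Per-class precision (TP/(TP+FP)):
  class_0: TP=7, FP=1+4=5 → 7/12 = 0.5833
  class_1: TP=9, FP=2+1=3 → 9/12 = 0.7500
  class_2: TP=6, FP=2+2=4 → 6/10 = 0.6000
Macro-precision = mean = (0.5833 + 0.7500 + 0.6000) / 3 = 0.644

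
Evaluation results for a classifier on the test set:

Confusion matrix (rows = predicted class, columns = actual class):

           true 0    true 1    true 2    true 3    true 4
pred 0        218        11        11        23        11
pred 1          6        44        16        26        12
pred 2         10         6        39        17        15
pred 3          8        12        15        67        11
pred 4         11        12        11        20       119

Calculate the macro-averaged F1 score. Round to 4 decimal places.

0.5861

Per-class F1 score (2·TP/(2·TP+FP+FN)):
  0: TP=218, FP=11+11+23+11=56, FN=6+10+8+11=35 → 436/527 = 0.82732
  1: TP=44, FP=6+16+26+12=60, FN=11+6+12+12=41 → 88/189 = 0.46561
  2: TP=39, FP=10+6+17+15=48, FN=11+16+15+11=53 → 78/179 = 0.43575
  3: TP=67, FP=8+12+15+11=46, FN=23+26+17+20=86 → 134/266 = 0.50376
  4: TP=119, FP=11+12+11+20=54, FN=11+12+15+11=49 → 238/341 = 0.69795
Macro-F1 score = mean = (0.82732 + 0.46561 + 0.43575 + 0.50376 + 0.69795) / 5 = 0.5861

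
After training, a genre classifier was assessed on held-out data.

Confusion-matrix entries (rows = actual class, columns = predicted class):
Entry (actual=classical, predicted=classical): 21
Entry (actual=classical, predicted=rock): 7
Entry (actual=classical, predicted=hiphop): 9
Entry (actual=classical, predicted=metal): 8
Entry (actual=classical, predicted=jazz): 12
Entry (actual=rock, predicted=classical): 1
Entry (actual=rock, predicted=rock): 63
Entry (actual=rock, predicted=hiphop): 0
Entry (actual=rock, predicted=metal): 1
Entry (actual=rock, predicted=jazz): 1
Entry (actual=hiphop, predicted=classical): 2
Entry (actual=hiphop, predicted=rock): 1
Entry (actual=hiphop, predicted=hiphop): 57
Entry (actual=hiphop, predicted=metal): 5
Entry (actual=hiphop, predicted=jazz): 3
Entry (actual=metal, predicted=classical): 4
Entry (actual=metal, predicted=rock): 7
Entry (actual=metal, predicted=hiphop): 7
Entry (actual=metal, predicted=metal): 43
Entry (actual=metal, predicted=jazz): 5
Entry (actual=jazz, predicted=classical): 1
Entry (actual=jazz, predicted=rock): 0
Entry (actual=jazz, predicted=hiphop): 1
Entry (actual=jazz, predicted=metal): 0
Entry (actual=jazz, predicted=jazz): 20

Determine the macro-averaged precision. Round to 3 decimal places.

0.709

Per-class precision (TP/(TP+FP)):
  classical: TP=21, FP=1+2+4+1=8 → 21/29 = 0.7241
  rock: TP=63, FP=7+1+7+0=15 → 63/78 = 0.8077
  hiphop: TP=57, FP=9+0+7+1=17 → 57/74 = 0.7703
  metal: TP=43, FP=8+1+5+0=14 → 43/57 = 0.7544
  jazz: TP=20, FP=12+1+3+5=21 → 20/41 = 0.4878
Macro-precision = mean = (0.7241 + 0.8077 + 0.7703 + 0.7544 + 0.4878) / 5 = 0.709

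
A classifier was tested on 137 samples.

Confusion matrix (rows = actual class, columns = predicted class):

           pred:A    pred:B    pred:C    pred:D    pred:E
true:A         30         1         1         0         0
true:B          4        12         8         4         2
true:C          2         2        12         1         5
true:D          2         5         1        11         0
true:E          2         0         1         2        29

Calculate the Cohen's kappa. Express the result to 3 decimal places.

0.602

Observed agreement pₒ = trace/N = 94/137 = 0.6861
Expected agreement pₑ = Σ (rowᵢ·colᵢ)/N² = (32·40 + 30·20 + 22·23 + 19·18 + 34·36)/137² = 0.2106
κ = (pₒ − pₑ)/(1 − pₑ) = (0.6861 − 0.2106)/(1 − 0.2106) = 0.602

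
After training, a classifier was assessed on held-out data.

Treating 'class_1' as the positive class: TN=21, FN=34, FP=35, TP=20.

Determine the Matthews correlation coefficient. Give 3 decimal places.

-0.255

MCC = (TP·TN − FP·FN) / √((TP+FP)(TP+FN)(TN+FP)(TN+FN))
Numerator = 20·21 − 35·34 = -770
Denominator = √(55·54·56·55) = √9147600 = 3024.5000
MCC = -770 / 3024.5000 = -0.255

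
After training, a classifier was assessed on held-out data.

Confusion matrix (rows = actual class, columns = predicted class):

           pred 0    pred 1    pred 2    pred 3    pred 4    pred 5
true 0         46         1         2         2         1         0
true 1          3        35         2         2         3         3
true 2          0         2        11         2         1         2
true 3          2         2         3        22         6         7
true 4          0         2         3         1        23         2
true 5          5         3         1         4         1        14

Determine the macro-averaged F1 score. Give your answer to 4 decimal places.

Per-class F1 score (2·TP/(2·TP+FP+FN)):
  0: TP=46, FP=3+0+2+0+5=10, FN=1+2+2+1+0=6 → 92/108 = 0.85185
  1: TP=35, FP=1+2+2+2+3=10, FN=3+2+2+3+3=13 → 70/93 = 0.75269
  2: TP=11, FP=2+2+3+3+1=11, FN=0+2+2+1+2=7 → 22/40 = 0.55000
  3: TP=22, FP=2+2+2+1+4=11, FN=2+2+3+6+7=20 → 44/75 = 0.58667
  4: TP=23, FP=1+3+1+6+1=12, FN=0+2+3+1+2=8 → 46/66 = 0.69697
  5: TP=14, FP=0+3+2+7+2=14, FN=5+3+1+4+1=14 → 28/56 = 0.50000
Macro-F1 score = mean = (0.85185 + 0.75269 + 0.55000 + 0.58667 + 0.69697 + 0.50000) / 6 = 0.6564

0.6564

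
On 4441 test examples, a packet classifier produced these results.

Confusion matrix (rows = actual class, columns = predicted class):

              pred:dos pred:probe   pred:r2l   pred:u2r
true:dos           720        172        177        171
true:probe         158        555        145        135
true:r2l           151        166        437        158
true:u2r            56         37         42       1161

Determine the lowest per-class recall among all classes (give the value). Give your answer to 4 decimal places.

Per-class recall (TP/(TP+FN)):
  dos: TP=720, FN=172+177+171=520 → 720/1240 = 0.58065
  probe: TP=555, FN=158+145+135=438 → 555/993 = 0.55891
  r2l: TP=437, FN=151+166+158=475 → 437/912 = 0.47917
  u2r: TP=1161, FN=56+37+42=135 → 1161/1296 = 0.89583
Lowest is class 'r2l' with recall = 0.4792.

0.4792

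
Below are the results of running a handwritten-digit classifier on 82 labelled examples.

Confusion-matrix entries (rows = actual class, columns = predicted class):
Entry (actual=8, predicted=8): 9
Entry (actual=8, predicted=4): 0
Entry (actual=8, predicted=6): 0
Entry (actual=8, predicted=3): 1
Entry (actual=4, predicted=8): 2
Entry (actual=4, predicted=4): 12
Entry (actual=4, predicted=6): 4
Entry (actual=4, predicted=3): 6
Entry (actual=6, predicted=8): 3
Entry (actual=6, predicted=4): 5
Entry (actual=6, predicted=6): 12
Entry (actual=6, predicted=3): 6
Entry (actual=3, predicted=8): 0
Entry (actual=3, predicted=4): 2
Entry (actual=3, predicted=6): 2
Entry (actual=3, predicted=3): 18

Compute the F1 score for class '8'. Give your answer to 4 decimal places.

Take TP from the diagonal, FP from the rest of the '8' prediction marginal, FN from the rest of the '8' actual marginal.
F1 score = 2·TP/(2·TP+FP+FN).
8: TP=9, FP=2+3+0=5, FN=0+0+1=1 → 18/24 = 0.75000

0.7500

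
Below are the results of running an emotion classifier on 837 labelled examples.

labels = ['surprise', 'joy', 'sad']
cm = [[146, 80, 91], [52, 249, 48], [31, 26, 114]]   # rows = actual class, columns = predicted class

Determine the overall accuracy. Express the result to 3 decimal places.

0.608

Accuracy = trace / total = (146+249+114=509) / 837 = 509/837 = 0.608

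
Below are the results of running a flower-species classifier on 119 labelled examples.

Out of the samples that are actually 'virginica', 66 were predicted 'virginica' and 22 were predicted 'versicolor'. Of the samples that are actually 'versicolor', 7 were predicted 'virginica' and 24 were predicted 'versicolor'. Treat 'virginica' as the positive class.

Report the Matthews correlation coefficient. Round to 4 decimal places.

0.4725

MCC = (TP·TN − FP·FN) / √((TP+FP)(TP+FN)(TN+FP)(TN+FN))
Numerator = 66·24 − 7·22 = 1430
Denominator = √(73·88·31·46) = √9160624 = 3026.6523
MCC = 1430 / 3026.6523 = 0.4725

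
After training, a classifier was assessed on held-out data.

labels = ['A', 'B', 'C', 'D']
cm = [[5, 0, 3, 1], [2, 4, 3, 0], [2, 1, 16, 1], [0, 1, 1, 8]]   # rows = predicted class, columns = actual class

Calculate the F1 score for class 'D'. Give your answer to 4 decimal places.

0.8000

One-vs-rest for 'D': TP = diagonal; FP = other classes predicted 'D'; FN = 'D' predicted as other.
F1 score = 2·TP/(2·TP+FP+FN).
D: TP=8, FP=0+1+1=2, FN=1+0+1=2 → 16/20 = 0.80000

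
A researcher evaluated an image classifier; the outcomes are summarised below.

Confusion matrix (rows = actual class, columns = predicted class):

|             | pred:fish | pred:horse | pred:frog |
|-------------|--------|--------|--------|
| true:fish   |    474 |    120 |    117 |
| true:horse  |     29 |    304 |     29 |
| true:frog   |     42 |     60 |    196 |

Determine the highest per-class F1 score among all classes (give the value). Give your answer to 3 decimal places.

Per-class F1 score (2·TP/(2·TP+FP+FN)):
  fish: TP=474, FP=29+42=71, FN=120+117=237 → 948/1256 = 0.7548
  horse: TP=304, FP=120+60=180, FN=29+29=58 → 608/846 = 0.7187
  frog: TP=196, FP=117+29=146, FN=42+60=102 → 392/640 = 0.6125
Highest is class 'fish' with F1 score = 0.755.

0.755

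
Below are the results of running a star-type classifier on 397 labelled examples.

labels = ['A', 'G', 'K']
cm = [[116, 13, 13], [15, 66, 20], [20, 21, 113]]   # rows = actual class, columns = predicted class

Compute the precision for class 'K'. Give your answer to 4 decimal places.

Treat 'K' as positive and all other classes as negative.
precision = TP/(TP+FP).
K: TP=113, FP=13+20=33 → 113/146 = 0.77397

0.7740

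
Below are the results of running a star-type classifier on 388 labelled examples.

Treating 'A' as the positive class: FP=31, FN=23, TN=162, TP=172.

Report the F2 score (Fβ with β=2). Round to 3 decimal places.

Fβ = (1+β²)·TP / ((1+β²)·TP + β²·FN + FP), with β²=4
= 5·172 / (5·172 + 4·23 + 31) = 0.875

0.875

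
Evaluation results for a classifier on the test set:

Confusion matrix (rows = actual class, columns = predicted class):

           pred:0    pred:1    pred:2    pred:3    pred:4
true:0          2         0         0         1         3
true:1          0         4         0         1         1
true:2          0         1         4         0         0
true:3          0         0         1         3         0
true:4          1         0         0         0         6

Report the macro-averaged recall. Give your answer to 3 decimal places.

Per-class recall (TP/(TP+FN)):
  0: TP=2, FN=0+0+1+3=4 → 2/6 = 0.3333
  1: TP=4, FN=0+0+1+1=2 → 4/6 = 0.6667
  2: TP=4, FN=0+1+0+0=1 → 4/5 = 0.8000
  3: TP=3, FN=0+0+1+0=1 → 3/4 = 0.7500
  4: TP=6, FN=1+0+0+0=1 → 6/7 = 0.8571
Macro-recall = mean = (0.3333 + 0.6667 + 0.8000 + 0.7500 + 0.8571) / 5 = 0.681

0.681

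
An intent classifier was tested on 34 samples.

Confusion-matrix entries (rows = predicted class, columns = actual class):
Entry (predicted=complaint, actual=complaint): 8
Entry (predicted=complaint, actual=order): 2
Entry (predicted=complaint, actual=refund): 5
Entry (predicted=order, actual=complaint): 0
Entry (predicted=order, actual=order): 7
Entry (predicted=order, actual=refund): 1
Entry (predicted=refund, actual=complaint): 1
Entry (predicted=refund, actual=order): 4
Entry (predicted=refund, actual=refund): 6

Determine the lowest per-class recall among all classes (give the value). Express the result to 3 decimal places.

0.500

Per-class recall (TP/(TP+FN)):
  complaint: TP=8, FN=0+1=1 → 8/9 = 0.8889
  order: TP=7, FN=2+4=6 → 7/13 = 0.5385
  refund: TP=6, FN=5+1=6 → 6/12 = 0.5000
Lowest is class 'refund' with recall = 0.500.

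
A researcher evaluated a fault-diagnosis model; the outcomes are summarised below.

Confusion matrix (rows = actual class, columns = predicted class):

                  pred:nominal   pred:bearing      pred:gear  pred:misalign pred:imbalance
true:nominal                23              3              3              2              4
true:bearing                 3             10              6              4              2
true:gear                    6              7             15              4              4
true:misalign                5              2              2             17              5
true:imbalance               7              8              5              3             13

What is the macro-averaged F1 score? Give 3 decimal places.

0.471

Per-class F1 score (2·TP/(2·TP+FP+FN)):
  nominal: TP=23, FP=3+6+5+7=21, FN=3+3+2+4=12 → 46/79 = 0.5823
  bearing: TP=10, FP=3+7+2+8=20, FN=3+6+4+2=15 → 20/55 = 0.3636
  gear: TP=15, FP=3+6+2+5=16, FN=6+7+4+4=21 → 30/67 = 0.4478
  misalign: TP=17, FP=2+4+4+3=13, FN=5+2+2+5=14 → 34/61 = 0.5574
  imbalance: TP=13, FP=4+2+4+5=15, FN=7+8+5+3=23 → 26/64 = 0.4063
Macro-F1 score = mean = (0.5823 + 0.3636 + 0.4478 + 0.5574 + 0.4063) / 5 = 0.471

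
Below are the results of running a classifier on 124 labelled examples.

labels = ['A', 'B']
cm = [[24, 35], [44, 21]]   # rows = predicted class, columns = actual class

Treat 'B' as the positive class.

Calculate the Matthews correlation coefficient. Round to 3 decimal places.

MCC = (TP·TN − FP·FN) / √((TP+FP)(TP+FN)(TN+FP)(TN+FN))
Numerator = 21·24 − 44·35 = -1036
Denominator = √(65·56·68·59) = √14603680 = 3821.4762
MCC = -1036 / 3821.4762 = -0.271

-0.271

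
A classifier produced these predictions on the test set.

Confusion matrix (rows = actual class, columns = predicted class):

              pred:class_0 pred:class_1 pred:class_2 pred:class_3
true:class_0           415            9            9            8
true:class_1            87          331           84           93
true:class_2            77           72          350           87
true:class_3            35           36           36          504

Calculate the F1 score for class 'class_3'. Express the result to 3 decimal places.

0.774

Take TP from the diagonal, FP from the rest of the 'class_3' prediction marginal, FN from the rest of the 'class_3' actual marginal.
F1 score = 2·TP/(2·TP+FP+FN).
class_3: TP=504, FP=8+93+87=188, FN=35+36+36=107 → 1008/1303 = 0.7736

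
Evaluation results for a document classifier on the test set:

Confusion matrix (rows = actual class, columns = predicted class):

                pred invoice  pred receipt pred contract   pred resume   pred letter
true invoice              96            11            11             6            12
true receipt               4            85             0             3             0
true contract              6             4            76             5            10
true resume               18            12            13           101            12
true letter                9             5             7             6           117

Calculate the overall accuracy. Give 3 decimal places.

Accuracy = trace / total = (96+85+76+101+117=475) / 629 = 475/629 = 0.755

0.755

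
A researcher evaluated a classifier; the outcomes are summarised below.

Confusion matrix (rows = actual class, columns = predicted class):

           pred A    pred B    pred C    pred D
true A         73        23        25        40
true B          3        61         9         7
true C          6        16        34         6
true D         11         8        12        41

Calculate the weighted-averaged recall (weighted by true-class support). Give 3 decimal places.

0.557

Per-class recall (TP/(TP+FN)):
  A: TP=73, FN=23+25+40=88 → 73/161 = 0.4534
  B: TP=61, FN=3+9+7=19 → 61/80 = 0.7625
  C: TP=34, FN=6+16+6=28 → 34/62 = 0.5484
  D: TP=41, FN=11+8+12=31 → 41/72 = 0.5694
Weighted-recall = Σ (supportᵢ/N)·recallᵢ with N=375: (161/375)·0.4534 + (80/375)·0.7625 + (62/375)·0.5484 + (72/375)·0.5694 = 0.557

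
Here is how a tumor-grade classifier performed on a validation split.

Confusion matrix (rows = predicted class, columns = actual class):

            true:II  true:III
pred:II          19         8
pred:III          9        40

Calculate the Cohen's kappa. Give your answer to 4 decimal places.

0.5157

Observed agreement pₒ = trace/N = 59/76 = 0.77632
Expected agreement pₑ = Σ (rowᵢ·colᵢ)/N² = (28·27 + 48·49)/76² = 0.53809
κ = (pₒ − pₑ)/(1 − pₑ) = (0.77632 − 0.53809)/(1 − 0.53809) = 0.5157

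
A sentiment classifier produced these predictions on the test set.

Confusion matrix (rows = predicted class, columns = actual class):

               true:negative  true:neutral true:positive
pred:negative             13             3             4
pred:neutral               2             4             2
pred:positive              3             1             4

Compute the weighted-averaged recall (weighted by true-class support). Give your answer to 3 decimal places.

Per-class recall (TP/(TP+FN)):
  negative: TP=13, FN=2+3=5 → 13/18 = 0.7222
  neutral: TP=4, FN=3+1=4 → 4/8 = 0.5000
  positive: TP=4, FN=4+2=6 → 4/10 = 0.4000
Weighted-recall = Σ (supportᵢ/N)·recallᵢ with N=36: (18/36)·0.7222 + (8/36)·0.5000 + (10/36)·0.4000 = 0.583

0.583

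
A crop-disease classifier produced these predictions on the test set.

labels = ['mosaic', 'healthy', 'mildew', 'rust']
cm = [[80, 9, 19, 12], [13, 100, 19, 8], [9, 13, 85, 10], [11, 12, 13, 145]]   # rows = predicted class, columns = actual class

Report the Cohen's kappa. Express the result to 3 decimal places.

0.643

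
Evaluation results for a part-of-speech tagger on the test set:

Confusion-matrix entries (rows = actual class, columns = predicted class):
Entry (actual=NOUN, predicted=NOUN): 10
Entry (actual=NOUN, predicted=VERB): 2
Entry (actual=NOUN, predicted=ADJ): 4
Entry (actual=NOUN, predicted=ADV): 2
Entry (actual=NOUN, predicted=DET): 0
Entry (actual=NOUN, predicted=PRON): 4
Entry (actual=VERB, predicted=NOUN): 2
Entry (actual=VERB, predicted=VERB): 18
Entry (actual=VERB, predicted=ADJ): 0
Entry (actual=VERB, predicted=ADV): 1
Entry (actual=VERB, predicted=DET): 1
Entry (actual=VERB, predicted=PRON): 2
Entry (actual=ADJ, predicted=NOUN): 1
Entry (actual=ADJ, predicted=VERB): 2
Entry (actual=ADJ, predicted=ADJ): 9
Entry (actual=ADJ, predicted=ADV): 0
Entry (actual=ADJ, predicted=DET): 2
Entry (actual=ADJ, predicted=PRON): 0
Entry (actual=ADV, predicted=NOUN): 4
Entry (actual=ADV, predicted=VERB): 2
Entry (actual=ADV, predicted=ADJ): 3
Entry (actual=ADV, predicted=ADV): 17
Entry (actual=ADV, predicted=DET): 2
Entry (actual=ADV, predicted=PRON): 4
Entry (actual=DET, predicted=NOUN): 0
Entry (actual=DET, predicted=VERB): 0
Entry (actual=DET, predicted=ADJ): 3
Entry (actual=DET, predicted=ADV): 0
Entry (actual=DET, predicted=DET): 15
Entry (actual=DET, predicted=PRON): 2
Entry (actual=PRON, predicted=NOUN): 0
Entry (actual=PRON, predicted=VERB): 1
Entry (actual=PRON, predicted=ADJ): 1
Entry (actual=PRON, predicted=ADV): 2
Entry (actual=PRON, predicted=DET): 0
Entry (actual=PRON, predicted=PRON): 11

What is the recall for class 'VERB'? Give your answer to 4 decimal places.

0.7500

Treat 'VERB' as positive and all other classes as negative.
recall = TP/(TP+FN).
VERB: TP=18, FN=2+0+1+1+2=6 → 18/24 = 0.75000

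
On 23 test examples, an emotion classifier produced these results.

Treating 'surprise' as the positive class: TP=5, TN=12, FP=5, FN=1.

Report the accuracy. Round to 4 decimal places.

0.7391

Accuracy = (TP+TN)/N = (5+12)/23 = 0.7391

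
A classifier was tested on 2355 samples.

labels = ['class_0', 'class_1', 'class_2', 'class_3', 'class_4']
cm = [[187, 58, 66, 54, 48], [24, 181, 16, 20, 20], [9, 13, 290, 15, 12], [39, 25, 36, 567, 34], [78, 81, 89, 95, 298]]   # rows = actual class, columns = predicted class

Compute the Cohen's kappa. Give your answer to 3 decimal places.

0.550

Observed agreement pₒ = trace/N = 1523/2355 = 0.6467
Expected agreement pₑ = Σ (rowᵢ·colᵢ)/N² = (413·337 + 261·358 + 339·497 + 701·751 + 641·412)/2355² = 0.2149
κ = (pₒ − pₑ)/(1 − pₑ) = (0.6467 − 0.2149)/(1 − 0.2149) = 0.550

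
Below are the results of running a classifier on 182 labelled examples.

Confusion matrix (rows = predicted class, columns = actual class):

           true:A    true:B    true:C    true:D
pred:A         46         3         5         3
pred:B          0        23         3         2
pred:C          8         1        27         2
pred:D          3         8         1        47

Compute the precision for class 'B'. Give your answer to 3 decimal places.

Take TP from the diagonal, FP from the rest of the 'B' prediction marginal, FN from the rest of the 'B' actual marginal.
precision = TP/(TP+FP).
B: TP=23, FP=0+3+2=5 → 23/28 = 0.8214

0.821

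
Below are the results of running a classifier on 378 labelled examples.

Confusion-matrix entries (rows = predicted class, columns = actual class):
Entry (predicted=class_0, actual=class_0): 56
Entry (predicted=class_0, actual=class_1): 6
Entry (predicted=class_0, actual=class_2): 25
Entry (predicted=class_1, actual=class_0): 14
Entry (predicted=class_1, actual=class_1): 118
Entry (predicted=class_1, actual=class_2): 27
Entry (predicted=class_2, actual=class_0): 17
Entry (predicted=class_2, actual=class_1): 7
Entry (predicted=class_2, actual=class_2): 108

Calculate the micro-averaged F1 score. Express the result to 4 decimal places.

Micro-averaging pools counts across classes: ΣTP=282, ΣFP=96, ΣFN=96.
Micro-F1 score = 2·TP/(2·TP+FP+FN) on pooled counts = 0.7460 (equals overall accuracy in single-label multiclass).

0.7460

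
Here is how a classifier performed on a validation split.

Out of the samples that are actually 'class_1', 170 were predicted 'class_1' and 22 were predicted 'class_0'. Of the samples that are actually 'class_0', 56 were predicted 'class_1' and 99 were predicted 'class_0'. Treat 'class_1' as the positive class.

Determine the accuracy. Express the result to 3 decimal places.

0.775

Accuracy = (TP+TN)/N = (170+99)/347 = 0.775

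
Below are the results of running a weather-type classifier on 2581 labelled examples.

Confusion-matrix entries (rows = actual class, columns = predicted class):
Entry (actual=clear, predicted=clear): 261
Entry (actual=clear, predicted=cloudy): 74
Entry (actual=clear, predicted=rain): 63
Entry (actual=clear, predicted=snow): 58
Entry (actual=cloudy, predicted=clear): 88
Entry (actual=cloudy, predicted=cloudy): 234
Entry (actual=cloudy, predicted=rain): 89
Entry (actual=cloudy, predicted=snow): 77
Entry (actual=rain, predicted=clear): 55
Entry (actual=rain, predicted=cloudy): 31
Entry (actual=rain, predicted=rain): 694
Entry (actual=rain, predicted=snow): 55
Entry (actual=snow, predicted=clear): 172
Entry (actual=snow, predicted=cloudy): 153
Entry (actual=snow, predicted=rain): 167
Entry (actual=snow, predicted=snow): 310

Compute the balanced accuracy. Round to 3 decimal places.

Balanced accuracy = mean of per-class recall.
  clear: recall = 261/456 = 0.5724
  cloudy: recall = 234/488 = 0.4795
  rain: recall = 694/835 = 0.8311
  snow: recall = 310/802 = 0.3865
Mean = (0.5724 + 0.4795 + 0.8311 + 0.3865) / 4 = 0.567

0.567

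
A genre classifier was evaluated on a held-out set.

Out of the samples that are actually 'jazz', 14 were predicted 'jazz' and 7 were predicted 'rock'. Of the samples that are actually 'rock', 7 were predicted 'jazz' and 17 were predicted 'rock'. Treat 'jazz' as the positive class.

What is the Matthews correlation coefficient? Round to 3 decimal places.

MCC = (TP·TN − FP·FN) / √((TP+FP)(TP+FN)(TN+FP)(TN+FN))
Numerator = 14·17 − 7·7 = 189
Denominator = √(21·21·24·24) = √254016 = 504.0000
MCC = 189 / 504.0000 = 0.375

0.375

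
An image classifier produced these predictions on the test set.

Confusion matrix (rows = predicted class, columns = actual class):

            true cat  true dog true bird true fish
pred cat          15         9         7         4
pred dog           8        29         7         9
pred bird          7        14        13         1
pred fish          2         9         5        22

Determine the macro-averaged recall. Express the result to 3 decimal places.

0.490

Per-class recall (TP/(TP+FN)):
  cat: TP=15, FN=8+7+2=17 → 15/32 = 0.4688
  dog: TP=29, FN=9+14+9=32 → 29/61 = 0.4754
  bird: TP=13, FN=7+7+5=19 → 13/32 = 0.4063
  fish: TP=22, FN=4+9+1=14 → 22/36 = 0.6111
Macro-recall = mean = (0.4688 + 0.4754 + 0.4063 + 0.6111) / 4 = 0.490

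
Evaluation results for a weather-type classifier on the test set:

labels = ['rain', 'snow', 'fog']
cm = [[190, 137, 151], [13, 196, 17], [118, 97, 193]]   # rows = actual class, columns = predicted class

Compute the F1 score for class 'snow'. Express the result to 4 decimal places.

Treat 'snow' as positive and all other classes as negative.
F1 score = 2·TP/(2·TP+FP+FN).
snow: TP=196, FP=137+97=234, FN=13+17=30 → 392/656 = 0.59756

0.5976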